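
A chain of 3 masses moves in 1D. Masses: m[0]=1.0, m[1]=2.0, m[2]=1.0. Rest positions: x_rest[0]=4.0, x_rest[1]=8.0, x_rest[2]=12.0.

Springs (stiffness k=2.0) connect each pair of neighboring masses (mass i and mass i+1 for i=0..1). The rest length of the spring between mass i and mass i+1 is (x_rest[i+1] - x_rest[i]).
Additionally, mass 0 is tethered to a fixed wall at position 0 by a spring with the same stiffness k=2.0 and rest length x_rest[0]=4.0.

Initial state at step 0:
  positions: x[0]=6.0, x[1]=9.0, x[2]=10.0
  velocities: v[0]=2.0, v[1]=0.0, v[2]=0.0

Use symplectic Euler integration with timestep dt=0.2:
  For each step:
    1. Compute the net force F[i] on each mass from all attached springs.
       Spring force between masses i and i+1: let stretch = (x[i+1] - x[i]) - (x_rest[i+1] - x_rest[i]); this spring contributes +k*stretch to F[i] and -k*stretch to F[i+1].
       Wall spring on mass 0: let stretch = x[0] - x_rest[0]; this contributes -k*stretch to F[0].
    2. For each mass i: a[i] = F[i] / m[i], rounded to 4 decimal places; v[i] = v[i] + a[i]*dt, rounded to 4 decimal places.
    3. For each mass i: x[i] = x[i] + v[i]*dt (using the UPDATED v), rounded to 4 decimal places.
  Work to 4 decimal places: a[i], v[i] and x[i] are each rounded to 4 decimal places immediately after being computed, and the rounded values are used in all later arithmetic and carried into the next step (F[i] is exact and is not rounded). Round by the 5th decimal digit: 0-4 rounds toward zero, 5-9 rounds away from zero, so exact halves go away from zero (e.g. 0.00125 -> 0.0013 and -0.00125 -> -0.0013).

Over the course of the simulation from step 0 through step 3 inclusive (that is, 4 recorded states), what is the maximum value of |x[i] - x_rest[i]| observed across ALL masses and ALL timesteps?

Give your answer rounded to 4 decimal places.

Step 0: x=[6.0000 9.0000 10.0000] v=[2.0000 0.0000 0.0000]
Step 1: x=[6.1600 8.9200 10.2400] v=[0.8000 -0.4000 1.2000]
Step 2: x=[6.0480 8.7824 10.6944] v=[-0.5600 -0.6880 2.2720]
Step 3: x=[5.6709 8.6119 11.3158] v=[-1.8854 -0.8525 3.1072]
Max displacement = 2.1600

Answer: 2.1600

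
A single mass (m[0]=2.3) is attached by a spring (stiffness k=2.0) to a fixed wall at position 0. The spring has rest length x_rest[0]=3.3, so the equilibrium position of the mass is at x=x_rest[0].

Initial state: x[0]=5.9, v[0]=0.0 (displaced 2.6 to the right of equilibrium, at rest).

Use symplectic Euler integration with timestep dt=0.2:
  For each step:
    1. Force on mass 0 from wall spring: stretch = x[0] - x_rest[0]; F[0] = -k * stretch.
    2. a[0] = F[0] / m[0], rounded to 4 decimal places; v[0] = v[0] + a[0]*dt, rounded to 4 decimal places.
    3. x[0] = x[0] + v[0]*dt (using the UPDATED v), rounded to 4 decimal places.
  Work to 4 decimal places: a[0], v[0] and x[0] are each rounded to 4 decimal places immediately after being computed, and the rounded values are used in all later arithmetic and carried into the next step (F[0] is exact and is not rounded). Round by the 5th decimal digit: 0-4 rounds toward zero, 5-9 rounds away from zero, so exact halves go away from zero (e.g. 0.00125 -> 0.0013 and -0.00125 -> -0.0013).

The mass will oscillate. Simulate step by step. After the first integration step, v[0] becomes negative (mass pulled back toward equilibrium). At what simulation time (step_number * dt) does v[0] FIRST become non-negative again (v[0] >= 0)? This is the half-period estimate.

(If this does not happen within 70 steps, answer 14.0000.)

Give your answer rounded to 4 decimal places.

Step 0: x=[5.9000] v=[0.0000]
Step 1: x=[5.8096] v=[-0.4522]
Step 2: x=[5.6319] v=[-0.8887]
Step 3: x=[5.3731] v=[-1.2942]
Step 4: x=[5.0422] v=[-1.6547]
Step 5: x=[4.6507] v=[-1.9577]
Step 6: x=[4.2122] v=[-2.1926]
Step 7: x=[3.7420] v=[-2.3512]
Step 8: x=[3.2564] v=[-2.4281]
Step 9: x=[2.7723] v=[-2.4205]
Step 10: x=[2.3066] v=[-2.3287]
Step 11: x=[1.8754] v=[-2.1559]
Step 12: x=[1.4938] v=[-1.9081]
Step 13: x=[1.1750] v=[-1.5940]
Step 14: x=[0.9301] v=[-1.2244]
Step 15: x=[0.7677] v=[-0.8122]
Step 16: x=[0.6933] v=[-0.3718]
Step 17: x=[0.7096] v=[0.0815]
First v>=0 after going negative at step 17, time=3.4000

Answer: 3.4000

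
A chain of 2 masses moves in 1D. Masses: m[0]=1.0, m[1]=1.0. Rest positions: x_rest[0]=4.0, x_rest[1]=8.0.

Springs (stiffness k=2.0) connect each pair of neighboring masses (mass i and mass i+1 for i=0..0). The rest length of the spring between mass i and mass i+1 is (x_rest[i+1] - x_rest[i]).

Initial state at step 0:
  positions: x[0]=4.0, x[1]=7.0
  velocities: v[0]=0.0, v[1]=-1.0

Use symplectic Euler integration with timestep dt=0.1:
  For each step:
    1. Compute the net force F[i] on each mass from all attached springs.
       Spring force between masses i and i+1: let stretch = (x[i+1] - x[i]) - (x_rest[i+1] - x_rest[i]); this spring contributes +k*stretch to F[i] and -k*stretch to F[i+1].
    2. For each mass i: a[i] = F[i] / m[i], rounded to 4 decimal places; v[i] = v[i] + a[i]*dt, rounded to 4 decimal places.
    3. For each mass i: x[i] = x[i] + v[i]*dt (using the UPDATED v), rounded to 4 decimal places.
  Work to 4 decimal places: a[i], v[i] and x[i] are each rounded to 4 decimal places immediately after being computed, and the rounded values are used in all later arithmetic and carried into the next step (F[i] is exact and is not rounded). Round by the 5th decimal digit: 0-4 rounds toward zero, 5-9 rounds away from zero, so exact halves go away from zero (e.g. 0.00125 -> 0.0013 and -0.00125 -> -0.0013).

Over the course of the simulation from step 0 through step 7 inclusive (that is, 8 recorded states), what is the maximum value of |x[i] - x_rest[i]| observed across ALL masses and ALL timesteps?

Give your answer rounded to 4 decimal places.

Answer: 1.1922

Derivation:
Step 0: x=[4.0000 7.0000] v=[0.0000 -1.0000]
Step 1: x=[3.9800 6.9200] v=[-0.2000 -0.8000]
Step 2: x=[3.9388 6.8612] v=[-0.4120 -0.5880]
Step 3: x=[3.8761 6.8240] v=[-0.6275 -0.3725]
Step 4: x=[3.7923 6.8078] v=[-0.8379 -0.1621]
Step 5: x=[3.6888 6.8113] v=[-1.0348 0.0348]
Step 6: x=[3.5678 6.8323] v=[-1.2103 0.2103]
Step 7: x=[3.4321 6.8680] v=[-1.3574 0.3574]
Max displacement = 1.1922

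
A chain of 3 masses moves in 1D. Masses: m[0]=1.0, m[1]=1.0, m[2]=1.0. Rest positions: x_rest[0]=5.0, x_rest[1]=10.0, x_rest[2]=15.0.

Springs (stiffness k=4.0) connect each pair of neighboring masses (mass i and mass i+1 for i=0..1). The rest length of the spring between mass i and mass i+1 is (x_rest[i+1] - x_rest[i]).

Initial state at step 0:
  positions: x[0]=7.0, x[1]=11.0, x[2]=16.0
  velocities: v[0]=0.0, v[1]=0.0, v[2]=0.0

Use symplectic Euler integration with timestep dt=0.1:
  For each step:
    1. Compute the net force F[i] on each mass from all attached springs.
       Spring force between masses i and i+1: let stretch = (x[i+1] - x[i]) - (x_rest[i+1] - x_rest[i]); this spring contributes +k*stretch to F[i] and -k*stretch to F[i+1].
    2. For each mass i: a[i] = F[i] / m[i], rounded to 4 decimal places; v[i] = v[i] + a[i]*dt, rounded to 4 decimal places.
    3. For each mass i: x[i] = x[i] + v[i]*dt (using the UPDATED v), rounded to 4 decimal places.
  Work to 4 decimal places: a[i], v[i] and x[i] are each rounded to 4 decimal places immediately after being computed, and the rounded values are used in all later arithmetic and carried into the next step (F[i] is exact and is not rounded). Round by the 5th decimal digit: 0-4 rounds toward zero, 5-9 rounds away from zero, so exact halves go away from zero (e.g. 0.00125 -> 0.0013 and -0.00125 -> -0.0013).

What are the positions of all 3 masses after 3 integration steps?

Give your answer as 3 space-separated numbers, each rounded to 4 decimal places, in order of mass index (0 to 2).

Step 0: x=[7.0000 11.0000 16.0000] v=[0.0000 0.0000 0.0000]
Step 1: x=[6.9600 11.0400 16.0000] v=[-0.4000 0.4000 0.0000]
Step 2: x=[6.8832 11.1152 16.0016] v=[-0.7680 0.7520 0.0160]
Step 3: x=[6.7757 11.2166 16.0077] v=[-1.0752 1.0138 0.0614]

Answer: 6.7757 11.2166 16.0077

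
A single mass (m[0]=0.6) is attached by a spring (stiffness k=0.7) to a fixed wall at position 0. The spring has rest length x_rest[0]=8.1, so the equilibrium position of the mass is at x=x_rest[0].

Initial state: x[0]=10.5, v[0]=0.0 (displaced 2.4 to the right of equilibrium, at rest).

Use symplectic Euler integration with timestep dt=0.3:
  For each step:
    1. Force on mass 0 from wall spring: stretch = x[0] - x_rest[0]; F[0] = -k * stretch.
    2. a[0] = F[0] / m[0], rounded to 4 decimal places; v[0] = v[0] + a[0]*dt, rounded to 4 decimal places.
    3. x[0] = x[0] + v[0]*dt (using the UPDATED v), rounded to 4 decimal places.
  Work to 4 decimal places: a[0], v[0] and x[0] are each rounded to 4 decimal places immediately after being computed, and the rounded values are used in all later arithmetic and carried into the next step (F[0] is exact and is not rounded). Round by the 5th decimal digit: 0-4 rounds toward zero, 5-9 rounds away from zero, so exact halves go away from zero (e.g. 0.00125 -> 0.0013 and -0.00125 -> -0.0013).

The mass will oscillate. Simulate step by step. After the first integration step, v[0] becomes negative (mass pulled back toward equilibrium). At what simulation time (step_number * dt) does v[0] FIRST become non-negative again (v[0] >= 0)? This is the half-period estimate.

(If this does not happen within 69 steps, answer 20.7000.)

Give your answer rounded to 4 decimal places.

Answer: 3.0000

Derivation:
Step 0: x=[10.5000] v=[0.0000]
Step 1: x=[10.2480] v=[-0.8400]
Step 2: x=[9.7705] v=[-1.5918]
Step 3: x=[9.1176] v=[-2.1765]
Step 4: x=[8.3578] v=[-2.5327]
Step 5: x=[7.5709] v=[-2.6229]
Step 6: x=[6.8396] v=[-2.4377]
Step 7: x=[6.2406] v=[-1.9966]
Step 8: x=[5.8369] v=[-1.3458]
Step 9: x=[5.6708] v=[-0.5537]
Step 10: x=[5.7598] v=[0.2965]
First v>=0 after going negative at step 10, time=3.0000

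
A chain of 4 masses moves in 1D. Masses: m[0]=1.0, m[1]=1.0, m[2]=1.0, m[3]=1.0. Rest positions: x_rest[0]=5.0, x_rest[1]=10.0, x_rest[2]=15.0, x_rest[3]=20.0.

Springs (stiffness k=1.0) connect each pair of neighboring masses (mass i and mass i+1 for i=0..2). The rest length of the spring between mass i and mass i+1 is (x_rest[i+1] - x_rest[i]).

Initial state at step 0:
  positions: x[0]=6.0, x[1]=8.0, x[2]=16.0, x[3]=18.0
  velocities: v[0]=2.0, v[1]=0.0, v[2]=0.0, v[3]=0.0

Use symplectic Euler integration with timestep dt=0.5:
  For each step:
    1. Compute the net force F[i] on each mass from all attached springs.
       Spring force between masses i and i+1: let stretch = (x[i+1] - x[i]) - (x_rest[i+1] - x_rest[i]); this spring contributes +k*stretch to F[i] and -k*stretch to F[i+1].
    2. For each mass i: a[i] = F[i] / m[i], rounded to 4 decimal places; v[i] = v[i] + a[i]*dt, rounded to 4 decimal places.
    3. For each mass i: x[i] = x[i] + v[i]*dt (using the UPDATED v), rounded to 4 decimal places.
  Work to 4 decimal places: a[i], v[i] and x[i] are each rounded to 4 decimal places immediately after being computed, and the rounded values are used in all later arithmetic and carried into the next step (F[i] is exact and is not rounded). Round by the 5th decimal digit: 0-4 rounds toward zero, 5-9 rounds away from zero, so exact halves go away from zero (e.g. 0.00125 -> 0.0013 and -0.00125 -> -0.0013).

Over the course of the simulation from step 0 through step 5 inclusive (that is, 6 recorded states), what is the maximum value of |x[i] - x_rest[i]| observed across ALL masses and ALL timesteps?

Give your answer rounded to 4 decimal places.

Step 0: x=[6.0000 8.0000 16.0000 18.0000] v=[2.0000 0.0000 0.0000 0.0000]
Step 1: x=[6.2500 9.5000 14.5000 18.7500] v=[0.5000 3.0000 -3.0000 1.5000]
Step 2: x=[6.0625 11.4375 12.8125 19.6875] v=[-0.3750 3.8750 -3.3750 1.8750]
Step 3: x=[5.9688 12.3750 12.5000 20.1563] v=[-0.1875 1.8750 -0.6250 0.9375]
Step 4: x=[6.2266 11.7422 14.0704 19.9610] v=[0.5156 -1.2656 3.1407 -0.3907]
Step 5: x=[6.6133 10.3126 16.5314 19.5430] v=[0.7734 -2.8593 4.9219 -0.8360]
Max displacement = 2.5000

Answer: 2.5000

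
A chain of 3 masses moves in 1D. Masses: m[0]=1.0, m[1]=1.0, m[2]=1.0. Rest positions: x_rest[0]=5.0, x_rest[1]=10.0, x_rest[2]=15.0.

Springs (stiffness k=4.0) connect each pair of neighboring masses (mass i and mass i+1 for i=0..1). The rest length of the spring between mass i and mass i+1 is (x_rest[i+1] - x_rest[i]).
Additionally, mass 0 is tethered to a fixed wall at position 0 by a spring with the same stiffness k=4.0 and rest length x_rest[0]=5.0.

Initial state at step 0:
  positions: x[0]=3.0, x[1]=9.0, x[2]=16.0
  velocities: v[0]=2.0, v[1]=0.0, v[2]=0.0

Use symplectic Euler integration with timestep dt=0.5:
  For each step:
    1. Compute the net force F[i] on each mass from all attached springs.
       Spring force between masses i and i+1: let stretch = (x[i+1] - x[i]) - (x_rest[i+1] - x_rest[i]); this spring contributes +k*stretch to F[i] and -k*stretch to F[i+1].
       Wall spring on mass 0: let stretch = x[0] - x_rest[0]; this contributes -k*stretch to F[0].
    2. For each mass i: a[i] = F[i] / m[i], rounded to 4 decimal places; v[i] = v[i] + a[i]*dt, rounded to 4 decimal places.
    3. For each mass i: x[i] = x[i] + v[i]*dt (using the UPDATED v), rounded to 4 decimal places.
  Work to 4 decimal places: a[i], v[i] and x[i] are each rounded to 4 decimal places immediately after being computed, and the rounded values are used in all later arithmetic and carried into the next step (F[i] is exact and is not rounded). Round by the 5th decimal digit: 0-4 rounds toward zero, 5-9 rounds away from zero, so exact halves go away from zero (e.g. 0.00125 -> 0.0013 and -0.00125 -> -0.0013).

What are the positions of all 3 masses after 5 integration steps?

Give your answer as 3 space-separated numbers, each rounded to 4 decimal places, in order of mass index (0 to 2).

Answer: 4.0000 11.0000 16.0000

Derivation:
Step 0: x=[3.0000 9.0000 16.0000] v=[2.0000 0.0000 0.0000]
Step 1: x=[7.0000 10.0000 14.0000] v=[8.0000 2.0000 -4.0000]
Step 2: x=[7.0000 12.0000 13.0000] v=[0.0000 4.0000 -2.0000]
Step 3: x=[5.0000 10.0000 16.0000] v=[-4.0000 -4.0000 6.0000]
Step 4: x=[3.0000 9.0000 18.0000] v=[-4.0000 -2.0000 4.0000]
Step 5: x=[4.0000 11.0000 16.0000] v=[2.0000 4.0000 -4.0000]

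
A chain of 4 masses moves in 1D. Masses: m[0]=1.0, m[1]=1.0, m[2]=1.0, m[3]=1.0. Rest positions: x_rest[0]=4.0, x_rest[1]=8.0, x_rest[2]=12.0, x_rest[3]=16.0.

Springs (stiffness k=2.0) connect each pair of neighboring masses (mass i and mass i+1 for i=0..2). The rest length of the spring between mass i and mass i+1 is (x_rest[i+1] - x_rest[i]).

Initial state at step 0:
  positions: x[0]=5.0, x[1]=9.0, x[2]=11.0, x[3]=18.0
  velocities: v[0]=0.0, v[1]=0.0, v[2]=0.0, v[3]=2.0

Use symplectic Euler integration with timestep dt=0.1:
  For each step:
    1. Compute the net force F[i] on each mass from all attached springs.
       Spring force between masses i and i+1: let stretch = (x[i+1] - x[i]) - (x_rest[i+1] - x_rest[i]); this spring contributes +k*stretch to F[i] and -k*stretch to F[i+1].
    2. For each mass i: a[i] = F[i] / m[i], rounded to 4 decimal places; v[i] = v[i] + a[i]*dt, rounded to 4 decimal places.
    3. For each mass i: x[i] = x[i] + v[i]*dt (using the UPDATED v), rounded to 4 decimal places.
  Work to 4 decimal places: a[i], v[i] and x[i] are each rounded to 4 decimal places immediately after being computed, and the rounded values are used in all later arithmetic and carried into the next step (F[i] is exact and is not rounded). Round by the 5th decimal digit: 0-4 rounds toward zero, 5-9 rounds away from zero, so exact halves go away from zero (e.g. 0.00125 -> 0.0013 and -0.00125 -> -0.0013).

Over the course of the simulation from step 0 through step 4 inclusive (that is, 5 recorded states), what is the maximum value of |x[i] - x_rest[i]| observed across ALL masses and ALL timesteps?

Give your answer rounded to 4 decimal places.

Answer: 2.2400

Derivation:
Step 0: x=[5.0000 9.0000 11.0000 18.0000] v=[0.0000 0.0000 0.0000 2.0000]
Step 1: x=[5.0000 8.9600 11.1000 18.1400] v=[0.0000 -0.4000 1.0000 1.4000]
Step 2: x=[4.9992 8.8836 11.2980 18.2192] v=[-0.0080 -0.7640 1.9800 0.7920]
Step 3: x=[4.9961 8.7778 11.5861 18.2400] v=[-0.0311 -1.0580 2.8814 0.2078]
Step 4: x=[4.9886 8.6525 11.9512 18.2077] v=[-0.0748 -1.2527 3.6505 -0.3230]
Max displacement = 2.2400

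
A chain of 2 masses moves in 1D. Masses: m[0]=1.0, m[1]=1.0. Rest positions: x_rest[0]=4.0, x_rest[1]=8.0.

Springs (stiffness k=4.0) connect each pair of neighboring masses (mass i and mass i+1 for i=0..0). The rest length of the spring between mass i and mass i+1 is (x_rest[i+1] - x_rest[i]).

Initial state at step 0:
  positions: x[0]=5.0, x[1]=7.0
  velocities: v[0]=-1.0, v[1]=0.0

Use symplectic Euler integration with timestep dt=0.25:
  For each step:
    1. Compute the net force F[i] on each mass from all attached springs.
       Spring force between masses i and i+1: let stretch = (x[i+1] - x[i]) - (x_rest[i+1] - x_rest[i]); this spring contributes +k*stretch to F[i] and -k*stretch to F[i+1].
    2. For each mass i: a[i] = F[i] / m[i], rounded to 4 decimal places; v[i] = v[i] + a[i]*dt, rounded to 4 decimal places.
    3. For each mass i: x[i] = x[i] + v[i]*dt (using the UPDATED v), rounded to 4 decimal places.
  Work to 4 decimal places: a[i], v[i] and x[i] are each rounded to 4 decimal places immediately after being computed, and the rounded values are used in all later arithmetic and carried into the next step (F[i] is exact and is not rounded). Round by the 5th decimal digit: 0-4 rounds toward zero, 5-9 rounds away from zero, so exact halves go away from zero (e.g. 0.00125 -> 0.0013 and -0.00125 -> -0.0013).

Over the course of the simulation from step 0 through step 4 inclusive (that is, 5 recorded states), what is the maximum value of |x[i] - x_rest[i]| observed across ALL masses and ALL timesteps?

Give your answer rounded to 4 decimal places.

Answer: 1.6093

Derivation:
Step 0: x=[5.0000 7.0000] v=[-1.0000 0.0000]
Step 1: x=[4.2500 7.5000] v=[-3.0000 2.0000]
Step 2: x=[3.3125 8.1875] v=[-3.7500 2.7500]
Step 3: x=[2.5938 8.6563] v=[-2.8750 1.8750]
Step 4: x=[2.3907 8.6094] v=[-0.8125 -0.1875]
Max displacement = 1.6093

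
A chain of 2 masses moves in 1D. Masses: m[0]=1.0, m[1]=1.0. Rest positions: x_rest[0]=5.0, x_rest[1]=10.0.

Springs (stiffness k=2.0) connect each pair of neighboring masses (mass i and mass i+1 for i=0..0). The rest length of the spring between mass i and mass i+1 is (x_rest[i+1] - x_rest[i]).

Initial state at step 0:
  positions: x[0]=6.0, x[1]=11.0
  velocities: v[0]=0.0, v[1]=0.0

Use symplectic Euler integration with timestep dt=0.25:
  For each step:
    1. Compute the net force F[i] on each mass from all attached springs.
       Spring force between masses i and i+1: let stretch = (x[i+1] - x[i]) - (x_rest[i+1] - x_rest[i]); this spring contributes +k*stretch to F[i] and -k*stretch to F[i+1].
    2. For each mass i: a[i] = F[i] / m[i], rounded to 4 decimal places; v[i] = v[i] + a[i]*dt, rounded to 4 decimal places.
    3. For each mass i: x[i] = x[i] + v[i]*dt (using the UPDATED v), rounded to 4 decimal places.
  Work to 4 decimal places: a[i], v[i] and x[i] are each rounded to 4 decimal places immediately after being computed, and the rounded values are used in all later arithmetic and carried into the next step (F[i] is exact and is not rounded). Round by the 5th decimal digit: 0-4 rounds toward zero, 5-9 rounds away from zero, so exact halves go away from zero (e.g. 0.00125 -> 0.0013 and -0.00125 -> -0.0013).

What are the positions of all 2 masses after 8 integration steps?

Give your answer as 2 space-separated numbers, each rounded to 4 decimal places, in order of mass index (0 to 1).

Step 0: x=[6.0000 11.0000] v=[0.0000 0.0000]
Step 1: x=[6.0000 11.0000] v=[0.0000 0.0000]
Step 2: x=[6.0000 11.0000] v=[0.0000 0.0000]
Step 3: x=[6.0000 11.0000] v=[0.0000 0.0000]
Step 4: x=[6.0000 11.0000] v=[0.0000 0.0000]
Step 5: x=[6.0000 11.0000] v=[0.0000 0.0000]
Step 6: x=[6.0000 11.0000] v=[0.0000 0.0000]
Step 7: x=[6.0000 11.0000] v=[0.0000 0.0000]
Step 8: x=[6.0000 11.0000] v=[0.0000 0.0000]

Answer: 6.0000 11.0000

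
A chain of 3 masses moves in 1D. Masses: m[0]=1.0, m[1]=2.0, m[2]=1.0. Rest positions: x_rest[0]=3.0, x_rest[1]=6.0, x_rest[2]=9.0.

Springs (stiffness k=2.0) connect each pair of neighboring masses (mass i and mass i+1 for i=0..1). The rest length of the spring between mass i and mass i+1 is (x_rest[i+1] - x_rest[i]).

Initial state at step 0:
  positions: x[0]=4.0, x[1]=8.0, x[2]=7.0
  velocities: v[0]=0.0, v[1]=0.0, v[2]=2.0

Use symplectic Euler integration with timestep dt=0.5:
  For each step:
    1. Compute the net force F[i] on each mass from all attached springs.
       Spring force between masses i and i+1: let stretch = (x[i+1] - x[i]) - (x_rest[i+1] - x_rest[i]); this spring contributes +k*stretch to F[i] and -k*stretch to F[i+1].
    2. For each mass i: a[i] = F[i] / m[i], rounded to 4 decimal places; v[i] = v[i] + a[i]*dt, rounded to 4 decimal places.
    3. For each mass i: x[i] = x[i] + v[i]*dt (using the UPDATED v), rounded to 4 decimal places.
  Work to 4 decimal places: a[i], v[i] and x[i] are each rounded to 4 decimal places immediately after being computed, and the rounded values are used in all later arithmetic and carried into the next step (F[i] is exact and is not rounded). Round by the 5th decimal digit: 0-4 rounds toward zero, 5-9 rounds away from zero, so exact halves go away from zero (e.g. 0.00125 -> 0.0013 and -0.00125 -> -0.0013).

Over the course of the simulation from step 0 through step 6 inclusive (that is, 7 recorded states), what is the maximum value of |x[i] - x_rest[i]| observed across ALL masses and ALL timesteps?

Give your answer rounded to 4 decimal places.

Answer: 4.6875

Derivation:
Step 0: x=[4.0000 8.0000 7.0000] v=[0.0000 0.0000 2.0000]
Step 1: x=[4.5000 6.7500 10.0000] v=[1.0000 -2.5000 6.0000]
Step 2: x=[4.6250 5.7500 12.8750] v=[0.2500 -2.0000 5.7500]
Step 3: x=[3.8125 6.2500 13.6875] v=[-1.6250 1.0000 1.6250]
Step 4: x=[2.7188 8.0000 12.2813] v=[-2.1875 3.5000 -2.8125]
Step 5: x=[2.7657 9.5001 10.2344] v=[0.0937 3.0001 -4.0938]
Step 6: x=[4.6798 9.5002 9.3204] v=[3.8281 0.0001 -1.8281]
Max displacement = 4.6875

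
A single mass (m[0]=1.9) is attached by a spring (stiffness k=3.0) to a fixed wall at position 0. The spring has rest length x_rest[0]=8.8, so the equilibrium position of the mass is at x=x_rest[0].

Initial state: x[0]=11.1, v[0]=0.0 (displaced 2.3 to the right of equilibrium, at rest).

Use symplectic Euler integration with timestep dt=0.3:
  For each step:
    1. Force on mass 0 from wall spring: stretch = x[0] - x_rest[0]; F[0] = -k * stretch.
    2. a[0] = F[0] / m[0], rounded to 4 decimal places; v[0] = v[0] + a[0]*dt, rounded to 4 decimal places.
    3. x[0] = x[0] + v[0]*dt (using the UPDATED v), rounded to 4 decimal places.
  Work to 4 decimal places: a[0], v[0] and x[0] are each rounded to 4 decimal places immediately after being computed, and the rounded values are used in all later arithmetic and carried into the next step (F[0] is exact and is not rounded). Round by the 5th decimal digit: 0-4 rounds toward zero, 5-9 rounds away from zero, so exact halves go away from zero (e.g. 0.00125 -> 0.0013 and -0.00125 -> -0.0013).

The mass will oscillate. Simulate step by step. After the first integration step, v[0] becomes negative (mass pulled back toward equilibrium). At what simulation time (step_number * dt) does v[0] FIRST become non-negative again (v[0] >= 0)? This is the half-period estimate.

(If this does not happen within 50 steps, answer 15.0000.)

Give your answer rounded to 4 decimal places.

Step 0: x=[11.1000] v=[0.0000]
Step 1: x=[10.7732] v=[-1.0895]
Step 2: x=[10.1659] v=[-2.0242]
Step 3: x=[9.3645] v=[-2.6712]
Step 4: x=[8.4829] v=[-2.9386]
Step 5: x=[7.6464] v=[-2.7884]
Step 6: x=[6.9738] v=[-2.2420]
Step 7: x=[6.5607] v=[-1.3770]
Step 8: x=[6.4658] v=[-0.3163]
Step 9: x=[6.7026] v=[0.7894]
First v>=0 after going negative at step 9, time=2.7000

Answer: 2.7000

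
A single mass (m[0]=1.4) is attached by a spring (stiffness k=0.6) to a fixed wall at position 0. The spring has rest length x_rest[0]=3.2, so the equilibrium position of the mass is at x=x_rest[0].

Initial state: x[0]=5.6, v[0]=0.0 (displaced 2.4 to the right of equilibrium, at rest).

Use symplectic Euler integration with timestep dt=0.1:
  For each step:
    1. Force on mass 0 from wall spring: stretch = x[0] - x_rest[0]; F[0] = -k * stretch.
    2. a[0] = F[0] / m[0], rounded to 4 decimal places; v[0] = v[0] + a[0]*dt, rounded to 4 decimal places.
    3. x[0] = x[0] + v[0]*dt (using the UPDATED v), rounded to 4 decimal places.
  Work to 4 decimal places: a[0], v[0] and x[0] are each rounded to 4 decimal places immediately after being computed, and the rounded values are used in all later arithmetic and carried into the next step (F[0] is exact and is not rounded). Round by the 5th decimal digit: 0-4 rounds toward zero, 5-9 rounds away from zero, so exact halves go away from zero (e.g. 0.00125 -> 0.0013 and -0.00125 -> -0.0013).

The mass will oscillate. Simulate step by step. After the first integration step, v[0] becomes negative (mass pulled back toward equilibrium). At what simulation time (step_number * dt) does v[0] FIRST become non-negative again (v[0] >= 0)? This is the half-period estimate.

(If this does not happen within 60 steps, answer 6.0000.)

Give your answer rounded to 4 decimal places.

Answer: 4.8000

Derivation:
Step 0: x=[5.6000] v=[0.0000]
Step 1: x=[5.5897] v=[-0.1029]
Step 2: x=[5.5692] v=[-0.2053]
Step 3: x=[5.5385] v=[-0.3068]
Step 4: x=[5.4978] v=[-0.4070]
Step 5: x=[5.4473] v=[-0.5055]
Step 6: x=[5.3871] v=[-0.6018]
Step 7: x=[5.3176] v=[-0.6955]
Step 8: x=[5.2390] v=[-0.7863]
Step 9: x=[5.1516] v=[-0.8737]
Step 10: x=[5.0559] v=[-0.9573]
Step 11: x=[4.9522] v=[-1.0368]
Step 12: x=[4.8410] v=[-1.1119]
Step 13: x=[4.7228] v=[-1.1822]
Step 14: x=[4.5981] v=[-1.2475]
Step 15: x=[4.4674] v=[-1.3074]
Step 16: x=[4.3312] v=[-1.3617]
Step 17: x=[4.1902] v=[-1.4102]
Step 18: x=[4.0449] v=[-1.4526]
Step 19: x=[3.8960] v=[-1.4888]
Step 20: x=[3.7441] v=[-1.5186]
Step 21: x=[3.5899] v=[-1.5419]
Step 22: x=[3.4340] v=[-1.5586]
Step 23: x=[3.2771] v=[-1.5686]
Step 24: x=[3.1199] v=[-1.5719]
Step 25: x=[2.9631] v=[-1.5685]
Step 26: x=[2.8073] v=[-1.5584]
Step 27: x=[2.6531] v=[-1.5416]
Step 28: x=[2.5013] v=[-1.5182]
Step 29: x=[2.3525] v=[-1.4883]
Step 30: x=[2.2073] v=[-1.4520]
Step 31: x=[2.0664] v=[-1.4095]
Step 32: x=[1.9303] v=[-1.3609]
Step 33: x=[1.7997] v=[-1.3065]
Step 34: x=[1.6751] v=[-1.2465]
Step 35: x=[1.5570] v=[-1.1812]
Step 36: x=[1.4459] v=[-1.1108]
Step 37: x=[1.3423] v=[-1.0356]
Step 38: x=[1.2467] v=[-0.9560]
Step 39: x=[1.1595] v=[-0.8723]
Step 40: x=[1.0810] v=[-0.7849]
Step 41: x=[1.0116] v=[-0.6941]
Step 42: x=[0.9516] v=[-0.6003]
Step 43: x=[0.9012] v=[-0.5039]
Step 44: x=[0.8607] v=[-0.4054]
Step 45: x=[0.8302] v=[-0.3051]
Step 46: x=[0.8099] v=[-0.2035]
Step 47: x=[0.7998] v=[-0.1011]
Step 48: x=[0.8000] v=[0.0018]
First v>=0 after going negative at step 48, time=4.8000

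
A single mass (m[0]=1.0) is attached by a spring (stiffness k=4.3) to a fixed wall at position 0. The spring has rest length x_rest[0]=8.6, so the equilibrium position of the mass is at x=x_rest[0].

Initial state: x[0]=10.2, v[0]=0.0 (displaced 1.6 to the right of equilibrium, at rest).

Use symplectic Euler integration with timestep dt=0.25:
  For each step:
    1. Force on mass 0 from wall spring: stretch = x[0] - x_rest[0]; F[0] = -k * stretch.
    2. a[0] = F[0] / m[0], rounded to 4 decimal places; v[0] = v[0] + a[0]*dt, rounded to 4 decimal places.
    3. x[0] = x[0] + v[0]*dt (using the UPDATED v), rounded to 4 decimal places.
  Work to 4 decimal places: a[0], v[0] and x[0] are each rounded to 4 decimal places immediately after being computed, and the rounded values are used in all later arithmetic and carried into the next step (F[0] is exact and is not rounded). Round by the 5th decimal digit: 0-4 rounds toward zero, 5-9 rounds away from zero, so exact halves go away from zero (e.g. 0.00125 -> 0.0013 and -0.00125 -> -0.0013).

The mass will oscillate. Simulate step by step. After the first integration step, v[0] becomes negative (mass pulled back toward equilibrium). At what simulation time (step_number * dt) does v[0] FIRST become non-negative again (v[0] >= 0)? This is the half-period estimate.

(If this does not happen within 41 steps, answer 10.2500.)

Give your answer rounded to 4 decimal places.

Answer: 1.5000

Derivation:
Step 0: x=[10.2000] v=[0.0000]
Step 1: x=[9.7700] v=[-1.7200]
Step 2: x=[9.0256] v=[-2.9778]
Step 3: x=[8.1668] v=[-3.4353]
Step 4: x=[7.4244] v=[-2.9696]
Step 5: x=[6.9980] v=[-1.7058]
Step 6: x=[7.0021] v=[0.0164]
First v>=0 after going negative at step 6, time=1.5000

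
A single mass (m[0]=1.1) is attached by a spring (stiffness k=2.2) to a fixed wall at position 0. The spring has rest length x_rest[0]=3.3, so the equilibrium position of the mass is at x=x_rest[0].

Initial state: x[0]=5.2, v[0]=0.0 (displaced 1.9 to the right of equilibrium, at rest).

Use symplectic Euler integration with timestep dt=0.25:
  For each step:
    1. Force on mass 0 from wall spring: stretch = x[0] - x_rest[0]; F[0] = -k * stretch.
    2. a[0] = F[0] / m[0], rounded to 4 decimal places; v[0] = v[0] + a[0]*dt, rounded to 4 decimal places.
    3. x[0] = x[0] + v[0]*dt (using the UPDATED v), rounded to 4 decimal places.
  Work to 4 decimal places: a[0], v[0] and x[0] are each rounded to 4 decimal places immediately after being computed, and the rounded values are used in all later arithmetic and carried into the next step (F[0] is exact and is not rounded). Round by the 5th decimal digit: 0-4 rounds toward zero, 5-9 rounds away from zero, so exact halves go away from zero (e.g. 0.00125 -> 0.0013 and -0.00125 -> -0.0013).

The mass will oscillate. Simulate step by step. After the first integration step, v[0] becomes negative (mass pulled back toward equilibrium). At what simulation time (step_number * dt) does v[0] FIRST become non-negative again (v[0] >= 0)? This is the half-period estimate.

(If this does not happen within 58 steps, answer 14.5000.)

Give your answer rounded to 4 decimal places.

Step 0: x=[5.2000] v=[0.0000]
Step 1: x=[4.9625] v=[-0.9500]
Step 2: x=[4.5172] v=[-1.7813]
Step 3: x=[3.9197] v=[-2.3899]
Step 4: x=[3.2448] v=[-2.6998]
Step 5: x=[2.5768] v=[-2.6722]
Step 6: x=[1.9992] v=[-2.3106]
Step 7: x=[1.5842] v=[-1.6602]
Step 8: x=[1.3836] v=[-0.8023]
Step 9: x=[1.4226] v=[0.1559]
First v>=0 after going negative at step 9, time=2.2500

Answer: 2.2500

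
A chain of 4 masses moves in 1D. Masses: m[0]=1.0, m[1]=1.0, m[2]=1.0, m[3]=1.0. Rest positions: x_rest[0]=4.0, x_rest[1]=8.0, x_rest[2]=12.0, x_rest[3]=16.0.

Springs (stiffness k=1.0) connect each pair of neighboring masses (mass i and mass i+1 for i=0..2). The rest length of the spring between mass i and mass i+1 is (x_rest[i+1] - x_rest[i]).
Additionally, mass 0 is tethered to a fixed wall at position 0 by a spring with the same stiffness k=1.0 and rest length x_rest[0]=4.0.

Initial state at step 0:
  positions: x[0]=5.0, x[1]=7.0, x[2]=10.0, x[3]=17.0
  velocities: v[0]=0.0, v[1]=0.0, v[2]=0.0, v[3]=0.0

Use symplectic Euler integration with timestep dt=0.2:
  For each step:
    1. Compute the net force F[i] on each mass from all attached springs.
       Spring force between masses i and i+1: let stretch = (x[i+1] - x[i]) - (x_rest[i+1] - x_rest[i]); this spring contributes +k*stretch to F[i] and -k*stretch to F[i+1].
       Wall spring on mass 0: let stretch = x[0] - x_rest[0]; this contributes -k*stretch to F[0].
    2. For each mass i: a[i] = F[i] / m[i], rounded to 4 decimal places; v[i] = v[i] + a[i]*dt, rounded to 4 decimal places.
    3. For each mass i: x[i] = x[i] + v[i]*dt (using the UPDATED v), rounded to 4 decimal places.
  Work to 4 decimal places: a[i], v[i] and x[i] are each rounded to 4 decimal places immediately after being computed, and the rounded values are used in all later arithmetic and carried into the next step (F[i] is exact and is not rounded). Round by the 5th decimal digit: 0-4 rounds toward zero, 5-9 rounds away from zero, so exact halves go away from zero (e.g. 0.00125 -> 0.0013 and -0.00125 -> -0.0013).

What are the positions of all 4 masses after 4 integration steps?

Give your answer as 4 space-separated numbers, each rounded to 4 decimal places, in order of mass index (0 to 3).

Answer: 3.9613 7.3756 11.3715 15.9605

Derivation:
Step 0: x=[5.0000 7.0000 10.0000 17.0000] v=[0.0000 0.0000 0.0000 0.0000]
Step 1: x=[4.8800 7.0400 10.1600 16.8800] v=[-0.6000 0.2000 0.8000 -0.6000]
Step 2: x=[4.6512 7.1184 10.4640 16.6512] v=[-1.1440 0.3920 1.5200 -1.1440]
Step 3: x=[4.3350 7.2319 10.8817 16.3349] v=[-1.5808 0.5677 2.0883 -1.5814]
Step 4: x=[3.9613 7.3756 11.3715 15.9605] v=[-1.8684 0.7183 2.4490 -1.8720]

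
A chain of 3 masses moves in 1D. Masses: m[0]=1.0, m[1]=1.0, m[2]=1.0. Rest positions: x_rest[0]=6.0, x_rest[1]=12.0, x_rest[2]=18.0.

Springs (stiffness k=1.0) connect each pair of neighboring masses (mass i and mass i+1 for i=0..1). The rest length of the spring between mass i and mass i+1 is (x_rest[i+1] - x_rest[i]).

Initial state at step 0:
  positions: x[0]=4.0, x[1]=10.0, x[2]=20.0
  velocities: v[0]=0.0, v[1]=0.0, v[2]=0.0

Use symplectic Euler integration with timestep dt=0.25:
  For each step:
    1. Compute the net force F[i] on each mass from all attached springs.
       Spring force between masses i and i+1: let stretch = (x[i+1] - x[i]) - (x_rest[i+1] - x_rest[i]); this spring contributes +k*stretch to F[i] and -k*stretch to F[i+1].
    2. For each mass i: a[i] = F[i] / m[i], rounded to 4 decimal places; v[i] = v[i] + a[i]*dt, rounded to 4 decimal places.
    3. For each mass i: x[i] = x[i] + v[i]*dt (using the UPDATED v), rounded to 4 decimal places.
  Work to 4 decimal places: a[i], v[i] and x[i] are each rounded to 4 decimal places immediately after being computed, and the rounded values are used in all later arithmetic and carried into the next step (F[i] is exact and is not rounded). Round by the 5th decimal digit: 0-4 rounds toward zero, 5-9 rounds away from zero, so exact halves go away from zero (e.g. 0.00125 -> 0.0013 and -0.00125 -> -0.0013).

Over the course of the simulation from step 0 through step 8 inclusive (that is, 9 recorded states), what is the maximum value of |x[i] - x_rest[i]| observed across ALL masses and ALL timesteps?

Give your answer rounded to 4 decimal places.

Answer: 2.3127

Derivation:
Step 0: x=[4.0000 10.0000 20.0000] v=[0.0000 0.0000 0.0000]
Step 1: x=[4.0000 10.2500 19.7500] v=[0.0000 1.0000 -1.0000]
Step 2: x=[4.0156 10.7031 19.2813] v=[0.0625 1.8125 -1.8750]
Step 3: x=[4.0742 11.2744 18.6514] v=[0.2344 2.2852 -2.5196]
Step 4: x=[4.2078 11.8568 17.9354] v=[0.5345 2.3294 -2.8639]
Step 5: x=[4.4445 12.3410 17.2145] v=[0.9468 1.9368 -2.8836]
Step 6: x=[4.7997 12.6363 16.5640] v=[1.4209 1.1811 -2.6020]
Step 7: x=[5.2697 12.6873 16.0430] v=[1.8801 0.2039 -2.0839]
Step 8: x=[5.8283 12.4844 15.6873] v=[2.2345 -0.8116 -1.4228]
Max displacement = 2.3127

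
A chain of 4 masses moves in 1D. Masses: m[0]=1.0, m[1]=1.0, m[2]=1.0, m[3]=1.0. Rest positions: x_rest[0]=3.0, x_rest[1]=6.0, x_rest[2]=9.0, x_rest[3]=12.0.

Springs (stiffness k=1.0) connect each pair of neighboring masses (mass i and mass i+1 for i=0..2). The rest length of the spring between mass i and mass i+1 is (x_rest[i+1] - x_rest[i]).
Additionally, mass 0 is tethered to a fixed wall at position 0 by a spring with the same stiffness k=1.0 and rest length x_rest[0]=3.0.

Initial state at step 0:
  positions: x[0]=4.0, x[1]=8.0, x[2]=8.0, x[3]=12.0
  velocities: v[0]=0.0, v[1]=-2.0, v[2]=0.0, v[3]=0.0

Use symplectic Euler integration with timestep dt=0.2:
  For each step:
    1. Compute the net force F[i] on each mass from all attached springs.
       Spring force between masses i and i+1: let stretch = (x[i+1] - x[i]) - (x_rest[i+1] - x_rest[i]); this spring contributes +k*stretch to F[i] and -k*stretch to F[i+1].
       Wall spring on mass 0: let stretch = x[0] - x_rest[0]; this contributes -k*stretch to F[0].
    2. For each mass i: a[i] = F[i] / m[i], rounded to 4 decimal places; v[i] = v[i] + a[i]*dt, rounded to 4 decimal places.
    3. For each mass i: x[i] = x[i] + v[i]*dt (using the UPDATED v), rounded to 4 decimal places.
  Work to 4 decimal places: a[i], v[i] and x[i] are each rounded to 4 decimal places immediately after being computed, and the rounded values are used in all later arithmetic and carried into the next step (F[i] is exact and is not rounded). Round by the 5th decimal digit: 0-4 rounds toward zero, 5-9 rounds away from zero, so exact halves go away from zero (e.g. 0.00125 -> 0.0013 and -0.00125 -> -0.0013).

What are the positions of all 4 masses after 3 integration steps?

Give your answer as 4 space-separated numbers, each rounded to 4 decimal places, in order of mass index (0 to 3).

Step 0: x=[4.0000 8.0000 8.0000 12.0000] v=[0.0000 -2.0000 0.0000 0.0000]
Step 1: x=[4.0000 7.4400 8.1600 11.9600] v=[0.0000 -2.8000 0.8000 -0.2000]
Step 2: x=[3.9776 6.7712 8.4432 11.8880] v=[-0.1120 -3.3440 1.4160 -0.3600]
Step 3: x=[3.9078 6.0575 8.7973 11.7982] v=[-0.3488 -3.5683 1.7706 -0.4490]

Answer: 3.9078 6.0575 8.7973 11.7982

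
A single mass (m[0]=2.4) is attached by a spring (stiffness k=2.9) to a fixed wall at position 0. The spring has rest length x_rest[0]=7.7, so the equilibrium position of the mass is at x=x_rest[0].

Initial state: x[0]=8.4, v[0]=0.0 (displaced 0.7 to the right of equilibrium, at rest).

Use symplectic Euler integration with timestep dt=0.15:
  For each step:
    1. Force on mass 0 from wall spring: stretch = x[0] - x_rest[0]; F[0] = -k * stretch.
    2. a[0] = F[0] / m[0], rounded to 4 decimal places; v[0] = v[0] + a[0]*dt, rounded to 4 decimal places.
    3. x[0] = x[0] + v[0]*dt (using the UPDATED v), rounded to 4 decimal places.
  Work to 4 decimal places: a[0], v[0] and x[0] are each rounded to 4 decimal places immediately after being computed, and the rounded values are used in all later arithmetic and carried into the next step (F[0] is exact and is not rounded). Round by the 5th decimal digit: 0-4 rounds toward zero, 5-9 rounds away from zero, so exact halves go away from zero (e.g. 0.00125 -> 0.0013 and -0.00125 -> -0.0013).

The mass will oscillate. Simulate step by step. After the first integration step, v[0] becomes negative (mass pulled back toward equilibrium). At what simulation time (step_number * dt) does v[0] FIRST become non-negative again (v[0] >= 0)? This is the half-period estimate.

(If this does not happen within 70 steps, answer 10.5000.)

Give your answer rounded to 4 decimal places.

Answer: 3.0000

Derivation:
Step 0: x=[8.4000] v=[0.0000]
Step 1: x=[8.3810] v=[-0.1269]
Step 2: x=[8.3435] v=[-0.2503]
Step 3: x=[8.2885] v=[-0.3669]
Step 4: x=[8.2175] v=[-0.4736]
Step 5: x=[8.1324] v=[-0.5674]
Step 6: x=[8.0355] v=[-0.6458]
Step 7: x=[7.9295] v=[-0.7066]
Step 8: x=[7.8173] v=[-0.7482]
Step 9: x=[7.7019] v=[-0.7695]
Step 10: x=[7.5864] v=[-0.7698]
Step 11: x=[7.4740] v=[-0.7492]
Step 12: x=[7.3678] v=[-0.7082]
Step 13: x=[7.2706] v=[-0.6480]
Step 14: x=[7.1851] v=[-0.5702]
Step 15: x=[7.1136] v=[-0.4769]
Step 16: x=[7.0580] v=[-0.3706]
Step 17: x=[7.0199] v=[-0.2542]
Step 18: x=[7.0003] v=[-0.1309]
Step 19: x=[6.9997] v=[-0.0041]
Step 20: x=[7.0181] v=[0.1228]
First v>=0 after going negative at step 20, time=3.0000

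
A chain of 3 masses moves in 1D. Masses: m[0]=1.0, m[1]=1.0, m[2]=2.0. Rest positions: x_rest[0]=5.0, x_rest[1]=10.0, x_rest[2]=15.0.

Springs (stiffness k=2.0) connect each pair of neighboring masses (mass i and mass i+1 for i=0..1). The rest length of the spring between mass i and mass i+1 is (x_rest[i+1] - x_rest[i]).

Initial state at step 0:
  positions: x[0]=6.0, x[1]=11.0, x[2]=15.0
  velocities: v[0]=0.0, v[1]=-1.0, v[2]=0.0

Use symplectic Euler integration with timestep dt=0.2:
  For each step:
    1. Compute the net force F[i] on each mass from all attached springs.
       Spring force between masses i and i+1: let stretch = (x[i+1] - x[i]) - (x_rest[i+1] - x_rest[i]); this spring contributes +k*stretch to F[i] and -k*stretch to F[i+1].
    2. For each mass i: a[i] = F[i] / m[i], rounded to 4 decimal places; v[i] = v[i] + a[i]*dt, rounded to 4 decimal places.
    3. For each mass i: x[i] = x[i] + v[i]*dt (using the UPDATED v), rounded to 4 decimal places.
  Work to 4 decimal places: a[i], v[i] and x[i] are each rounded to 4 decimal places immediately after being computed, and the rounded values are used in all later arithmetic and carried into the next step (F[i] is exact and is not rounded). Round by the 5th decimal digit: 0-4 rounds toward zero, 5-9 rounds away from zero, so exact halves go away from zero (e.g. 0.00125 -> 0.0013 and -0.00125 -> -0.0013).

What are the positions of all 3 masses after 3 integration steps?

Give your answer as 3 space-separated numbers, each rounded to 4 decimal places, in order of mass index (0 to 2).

Step 0: x=[6.0000 11.0000 15.0000] v=[0.0000 -1.0000 0.0000]
Step 1: x=[6.0000 10.7200 15.0400] v=[0.0000 -1.4000 0.2000]
Step 2: x=[5.9776 10.4080 15.1072] v=[-0.1120 -1.5600 0.3360]
Step 3: x=[5.9096 10.1175 15.1864] v=[-0.3398 -1.4525 0.3962]

Answer: 5.9096 10.1175 15.1864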